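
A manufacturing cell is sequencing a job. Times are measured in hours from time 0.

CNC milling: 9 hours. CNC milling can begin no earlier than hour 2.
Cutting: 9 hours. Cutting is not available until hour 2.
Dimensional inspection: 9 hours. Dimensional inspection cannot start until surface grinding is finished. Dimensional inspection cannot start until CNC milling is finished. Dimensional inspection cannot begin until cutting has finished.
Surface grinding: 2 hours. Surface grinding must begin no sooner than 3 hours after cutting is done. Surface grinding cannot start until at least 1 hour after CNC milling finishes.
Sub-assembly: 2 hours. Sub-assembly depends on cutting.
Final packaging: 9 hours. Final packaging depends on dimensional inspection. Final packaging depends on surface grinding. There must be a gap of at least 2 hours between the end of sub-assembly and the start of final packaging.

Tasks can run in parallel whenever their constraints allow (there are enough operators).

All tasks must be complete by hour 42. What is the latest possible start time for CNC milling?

Final packaging has no dependents, so it just needs to finish by hour 42. Starting by 42 − 9 = hour 33 achieves that.
Dimensional inspection feeds into final packaging (must start by hour 33); so dimensional inspection must finish by hour 33 and therefore start by hour 24.
For surface grinding: dimensional inspection (must start by hour 24); final packaging (must start by hour 33). The most restrictive is hour 24; with a 2-hour duration, surface grinding must start by hour 22.
CNC milling has several dependents: surface grinding (must start by hour 22, minus 1-hour gap → hour 21); dimensional inspection (must start by hour 24). The earliest of those limits is hour 21, so CNC milling must start by 21 − 9 = hour 12.

12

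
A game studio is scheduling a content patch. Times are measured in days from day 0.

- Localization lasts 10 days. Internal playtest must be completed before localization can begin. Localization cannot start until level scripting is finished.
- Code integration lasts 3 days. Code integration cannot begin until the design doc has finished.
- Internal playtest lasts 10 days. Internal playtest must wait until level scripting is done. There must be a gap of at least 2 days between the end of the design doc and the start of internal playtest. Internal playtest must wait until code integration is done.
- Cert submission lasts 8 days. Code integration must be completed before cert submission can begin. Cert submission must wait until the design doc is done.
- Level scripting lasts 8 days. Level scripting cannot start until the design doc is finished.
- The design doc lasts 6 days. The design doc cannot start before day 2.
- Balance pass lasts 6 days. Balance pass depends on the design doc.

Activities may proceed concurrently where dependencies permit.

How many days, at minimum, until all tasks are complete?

The design doc cannot begin until its own release at day 2. It runs from day 2 to 2 + 6 = day 8.
After the design doc (finishes day 8), balance pass can start at day 8 and finishes at day 14.
Code integration waits on the design doc (finishes day 8), so it starts at day 8 and finishes at 8 + 3 = day 11.
Cert submission cannot start until code integration (finishes day 11); the design doc (finishes day 8). The controlling bound is day 11, so cert submission finishes at 11 + 8 = day 19.
Level scripting waits on the design doc (finishes day 8), so it starts at day 8 and finishes at 8 + 8 = day 16.
Internal playtest needs all of level scripting (finishes day 16); the design doc (finishes day 8, plus 2-day gap → day 10); code integration (finishes day 11). That puts its earliest start at day 16; it finishes at 16 + 10 = day 26.
For localization: internal playtest (finishes day 26); level scripting (finishes day 16). Taking the maximum gives a start of day 26, and it finishes at 26 + 10 = day 36.
All tasks are finished once the last one completes. Finish times: The design doc at 8, Level scripting at 16, Code integration at 11, Internal playtest at 26, Balance pass at 14, Localization at 36, Cert submission at 19. The latest is day 36.

36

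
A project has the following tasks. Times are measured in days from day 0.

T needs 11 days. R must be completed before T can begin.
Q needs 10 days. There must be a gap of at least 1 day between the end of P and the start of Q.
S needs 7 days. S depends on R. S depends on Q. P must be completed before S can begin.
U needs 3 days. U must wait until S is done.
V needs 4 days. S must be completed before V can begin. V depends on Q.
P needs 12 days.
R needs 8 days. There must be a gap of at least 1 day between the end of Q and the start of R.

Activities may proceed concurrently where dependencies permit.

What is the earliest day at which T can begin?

32

P can start immediately at day 0; it finishes at day 12.
Q cannot begin until P (finishes day 12, plus 1-day gap → day 13). It runs from day 13 to 13 + 10 = day 23.
R waits on Q (finishes day 23, plus 1-day gap → day 24), so it starts at day 24 and finishes at 24 + 8 = day 32.
T waits on R (finishes day 32), so the earliest it can start is day 32.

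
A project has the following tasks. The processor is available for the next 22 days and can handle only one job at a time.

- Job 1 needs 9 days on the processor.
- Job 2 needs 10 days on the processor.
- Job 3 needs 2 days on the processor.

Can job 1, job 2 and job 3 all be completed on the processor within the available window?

Yes

Running back to back, the jobs need 9 + 10 + 2 = 21 days on the processor.
Since 21 ≤ 22, they fit within the window.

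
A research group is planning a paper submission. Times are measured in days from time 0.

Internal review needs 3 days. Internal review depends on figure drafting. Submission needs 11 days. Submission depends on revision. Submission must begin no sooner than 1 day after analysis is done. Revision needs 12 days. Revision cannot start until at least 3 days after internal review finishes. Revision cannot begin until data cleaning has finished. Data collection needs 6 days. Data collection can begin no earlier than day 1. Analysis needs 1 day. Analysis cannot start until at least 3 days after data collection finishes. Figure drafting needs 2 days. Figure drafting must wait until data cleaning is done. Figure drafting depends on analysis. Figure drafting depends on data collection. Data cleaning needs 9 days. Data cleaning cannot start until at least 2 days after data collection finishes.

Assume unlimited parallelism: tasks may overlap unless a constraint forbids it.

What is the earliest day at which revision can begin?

26

Data collection waits on its own release at day 1, so it starts at day 1 and finishes at 1 + 6 = day 7.
Analysis cannot begin until data collection (finishes day 7, plus 3-day gap → day 10). It runs from day 10 to 10 + 1 = day 11.
Data cleaning waits on data collection (finishes day 7, plus 2-day gap → day 9), so it starts at day 9 and finishes at 9 + 9 = day 18.
Figure drafting has to wait for data cleaning (finishes day 18); analysis (finishes day 11); data collection (finishes day 7). The latest of these is day 18, so figure drafting runs day 18 to 18 + 2 = day 20.
Internal review waits on figure drafting (finishes day 20), so it starts at day 20 and finishes at 20 + 3 = day 23.
Revision waits on internal review (finishes day 23, plus 3-day gap → day 26); data cleaning (finishes day 18). The latest of these is day 26, which is the earliest revision can start.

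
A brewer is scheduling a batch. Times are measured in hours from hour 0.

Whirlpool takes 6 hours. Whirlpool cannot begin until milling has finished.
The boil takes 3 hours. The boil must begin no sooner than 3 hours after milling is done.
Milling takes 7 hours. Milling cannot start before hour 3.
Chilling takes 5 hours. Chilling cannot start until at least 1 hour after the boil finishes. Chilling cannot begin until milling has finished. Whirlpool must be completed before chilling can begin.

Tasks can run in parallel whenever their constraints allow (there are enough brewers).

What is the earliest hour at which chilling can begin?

After its own release at hour 3, milling can start at hour 3 and finishes at hour 10.
Whirlpool waits on milling (finishes hour 10), so it starts at hour 10 and finishes at 10 + 6 = hour 16.
After milling (finishes hour 10, plus 3-hour gap → hour 13), the boil can start at hour 13 and finishes at hour 16.
Chilling waits on the boil (finishes hour 16, plus 1-hour gap → hour 17); milling (finishes hour 10); whirlpool (finishes hour 16). The latest of these is hour 17, which is the earliest chilling can start.

17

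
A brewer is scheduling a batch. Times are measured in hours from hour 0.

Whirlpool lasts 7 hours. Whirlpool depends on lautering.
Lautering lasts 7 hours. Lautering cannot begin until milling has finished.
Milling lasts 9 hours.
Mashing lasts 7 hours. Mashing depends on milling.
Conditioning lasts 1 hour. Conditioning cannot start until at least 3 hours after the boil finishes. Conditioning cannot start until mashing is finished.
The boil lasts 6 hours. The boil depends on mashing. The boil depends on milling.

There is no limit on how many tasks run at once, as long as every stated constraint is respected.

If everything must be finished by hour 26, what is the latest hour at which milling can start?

To finish by hour 26, conditioning (duration 1) must start no later than hour 25.
The boil has to be done before conditioning (must start by hour 25, minus 3-hour gap → hour 22). That means finishing by hour 22, i.e. starting by 22 − 6 = hour 16.
Mashing feeds the boil (must start by hour 16); conditioning (must start by hour 25). Taking the minimum, mashing must finish by hour 16 and start by 16 − 7 = hour 9.
Whirlpool has no dependents, so it just needs to finish by hour 26. Starting by 26 − 7 = hour 19 achieves that.
Lautering must finish before whirlpool (must start by hour 19). With a 7-hour duration, lautering must start by 19 − 7 = hour 12.
For milling: mashing (must start by hour 9); lautering (must start by hour 12); the boil (must start by hour 16). The most restrictive is hour 9; with a 9-hour duration, milling must start by hour 0.

0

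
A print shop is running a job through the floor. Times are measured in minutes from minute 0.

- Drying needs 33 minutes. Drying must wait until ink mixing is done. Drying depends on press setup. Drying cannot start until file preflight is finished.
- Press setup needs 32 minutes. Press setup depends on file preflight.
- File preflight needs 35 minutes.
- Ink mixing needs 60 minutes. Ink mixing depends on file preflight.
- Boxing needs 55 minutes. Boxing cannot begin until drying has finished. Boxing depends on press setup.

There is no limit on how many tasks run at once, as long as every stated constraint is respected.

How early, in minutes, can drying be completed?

128

File preflight can start immediately at minute 0; it finishes at minute 35.
Press setup waits on file preflight (finishes minute 35), so it starts at minute 35 and finishes at 35 + 32 = minute 67.
Ink mixing waits on file preflight (finishes minute 35), so it starts at minute 35 and finishes at 35 + 60 = minute 95.
Drying has to wait for ink mixing (finishes minute 95); press setup (finishes minute 67); file preflight (finishes minute 35). The latest of these is minute 95, so drying runs minute 95 to 95 + 33 = minute 128.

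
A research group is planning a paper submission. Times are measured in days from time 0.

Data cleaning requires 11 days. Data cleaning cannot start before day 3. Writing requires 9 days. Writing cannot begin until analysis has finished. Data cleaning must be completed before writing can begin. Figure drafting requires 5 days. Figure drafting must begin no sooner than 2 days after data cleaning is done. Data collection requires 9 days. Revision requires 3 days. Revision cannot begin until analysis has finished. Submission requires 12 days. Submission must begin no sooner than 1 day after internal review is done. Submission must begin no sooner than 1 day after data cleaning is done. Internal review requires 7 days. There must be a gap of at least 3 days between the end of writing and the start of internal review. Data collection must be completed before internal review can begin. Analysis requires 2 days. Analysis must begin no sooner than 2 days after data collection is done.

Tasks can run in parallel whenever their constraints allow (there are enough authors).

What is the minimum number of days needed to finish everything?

46

After its own release at day 3, data cleaning can start at day 3 and finishes at day 14.
After data cleaning (finishes day 14, plus 2-day gap → day 16), figure drafting can start at day 16 and finishes at day 21.
Data collection has no prerequisites, so it starts at day 0 and finishes at day 9.
Analysis cannot begin until data collection (finishes day 9, plus 2-day gap → day 11). It runs from day 11 to 11 + 2 = day 13.
Revision cannot begin until analysis (finishes day 13). It runs from day 13 to 13 + 3 = day 16.
Writing needs all of analysis (finishes day 13); data cleaning (finishes day 14). That puts its earliest start at day 14; it finishes at 14 + 9 = day 23.
For internal review: writing (finishes day 23, plus 3-day gap → day 26); data collection (finishes day 9). Taking the maximum gives a start of day 26, and it finishes at 26 + 7 = day 33.
Submission needs all of internal review (finishes day 33, plus 1-day gap → day 34); data cleaning (finishes day 14, plus 1-day gap → day 15). That puts its earliest start at day 34; it finishes at 34 + 12 = day 46.
All tasks are finished once the last one completes. Finish times: Data collection at 9, Data cleaning at 14, Analysis at 13, Figure drafting at 21, Writing at 23, Internal review at 33, Revision at 16, Submission at 46. The latest is day 46.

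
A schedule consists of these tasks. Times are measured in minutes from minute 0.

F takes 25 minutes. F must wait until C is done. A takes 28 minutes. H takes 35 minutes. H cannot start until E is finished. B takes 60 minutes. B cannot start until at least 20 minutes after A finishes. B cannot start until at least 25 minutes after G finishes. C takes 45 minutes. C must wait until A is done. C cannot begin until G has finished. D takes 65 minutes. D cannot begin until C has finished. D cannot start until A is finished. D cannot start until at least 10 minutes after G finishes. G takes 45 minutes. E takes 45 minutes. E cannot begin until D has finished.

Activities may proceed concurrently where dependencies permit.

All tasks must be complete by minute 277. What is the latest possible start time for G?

42

To finish by minute 277, B (duration 60) must start no later than minute 217.
H has no dependents, so it just needs to finish by minute 277. Starting by 277 − 35 = minute 242 achieves that.
Since H (must start by minute 242) depends on it, E must finish by minute 242. Backing off its 45-minute duration gives a latest start of minute 197.
D feeds into E (must start by minute 197); so D must finish by minute 197 and therefore start by minute 132.
Nothing follows F; the deadline of minute 277 is its only limit. It must start by 277 − 25 = minute 252.
C must finish in time for D (must start by minute 132); F (must start by minute 252). The tightest is minute 132, so C must start by 132 − 45 = minute 87.
G feeds B (must start by minute 217, minus 25-minute gap → minute 192); C (must start by minute 87); D (must start by minute 132, minus 10-minute gap → minute 122). Taking the minimum, G must finish by minute 87 and start by 87 − 45 = minute 42.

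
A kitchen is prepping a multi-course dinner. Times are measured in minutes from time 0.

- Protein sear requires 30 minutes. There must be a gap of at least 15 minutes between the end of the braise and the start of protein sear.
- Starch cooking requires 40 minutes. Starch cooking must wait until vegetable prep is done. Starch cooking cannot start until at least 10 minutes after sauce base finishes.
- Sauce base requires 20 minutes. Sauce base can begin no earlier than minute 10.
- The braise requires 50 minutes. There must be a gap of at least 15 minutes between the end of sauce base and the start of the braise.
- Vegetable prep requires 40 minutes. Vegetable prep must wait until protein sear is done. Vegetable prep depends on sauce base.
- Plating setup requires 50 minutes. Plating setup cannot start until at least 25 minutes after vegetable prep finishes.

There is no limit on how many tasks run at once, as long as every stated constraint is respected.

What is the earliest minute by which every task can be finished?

255

Sauce base waits on its own release at minute 10, so it starts at minute 10 and finishes at 10 + 20 = minute 30.
The braise waits on sauce base (finishes minute 30, plus 15-minute gap → minute 45), so it starts at minute 45 and finishes at 45 + 50 = minute 95.
After the braise (finishes minute 95, plus 15-minute gap → minute 110), protein sear can start at minute 110 and finishes at minute 140.
Vegetable prep needs all of protein sear (finishes minute 140); sauce base (finishes minute 30). That puts its earliest start at minute 140; it finishes at 140 + 40 = minute 180.
Plating setup waits on vegetable prep (finishes minute 180, plus 25-minute gap → minute 205), so it starts at minute 205 and finishes at 205 + 50 = minute 255.
Starch cooking cannot start until vegetable prep (finishes minute 180); sauce base (finishes minute 30, plus 10-minute gap → minute 40). The controlling bound is minute 180, so starch cooking finishes at 180 + 40 = minute 220.
All tasks are finished once the last one completes. Finish times: Sauce base at 30, The braise at 95, Protein sear at 140, Vegetable prep at 180, Starch cooking at 220, Plating setup at 255. The latest is minute 255.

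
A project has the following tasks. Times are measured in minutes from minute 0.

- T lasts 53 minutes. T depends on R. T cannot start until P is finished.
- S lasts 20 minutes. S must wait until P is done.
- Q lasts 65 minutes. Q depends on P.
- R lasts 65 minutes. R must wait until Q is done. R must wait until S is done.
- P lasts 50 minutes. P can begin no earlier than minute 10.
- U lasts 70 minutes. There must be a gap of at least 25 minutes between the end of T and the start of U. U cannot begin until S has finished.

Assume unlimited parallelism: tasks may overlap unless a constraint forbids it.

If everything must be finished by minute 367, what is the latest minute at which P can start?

To finish by minute 367, U (duration 70) must start no later than minute 297.
T has to be done before U (must start by minute 297, minus 25-minute gap → minute 272). That means finishing by minute 272, i.e. starting by 272 − 53 = minute 219.
R has to be done before T (must start by minute 219). That means finishing by minute 219, i.e. starting by 219 − 65 = minute 154.
Since R (must start by minute 154) depends on it, Q must finish by minute 154. Backing off its 65-minute duration gives a latest start of minute 89.
S feeds R (must start by minute 154); U (must start by minute 297). Taking the minimum, S must finish by minute 154 and start by 154 − 20 = minute 134.
For P: Q (must start by minute 89); S (must start by minute 134); T (must start by minute 219). The most restrictive is minute 89; with a 50-minute duration, P must start by minute 39.

39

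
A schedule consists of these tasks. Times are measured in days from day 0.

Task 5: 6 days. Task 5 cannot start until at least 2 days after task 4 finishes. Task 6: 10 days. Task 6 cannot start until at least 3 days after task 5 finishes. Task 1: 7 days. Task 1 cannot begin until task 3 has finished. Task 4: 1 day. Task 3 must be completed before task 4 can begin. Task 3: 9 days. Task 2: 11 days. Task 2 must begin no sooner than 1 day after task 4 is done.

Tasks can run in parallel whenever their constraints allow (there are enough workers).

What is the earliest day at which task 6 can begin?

Nothing blocks task 3, so it runs from day 0 to day 9.
After task 3 (finishes day 9), task 4 can start at day 9 and finishes at day 10.
Task 5 waits on task 4 (finishes day 10, plus 2-day gap → day 12), so it starts at day 12 and finishes at 12 + 6 = day 18.
Task 6 waits on task 5 (finishes day 18, plus 3-day gap → day 21), so the earliest it can start is day 21.

21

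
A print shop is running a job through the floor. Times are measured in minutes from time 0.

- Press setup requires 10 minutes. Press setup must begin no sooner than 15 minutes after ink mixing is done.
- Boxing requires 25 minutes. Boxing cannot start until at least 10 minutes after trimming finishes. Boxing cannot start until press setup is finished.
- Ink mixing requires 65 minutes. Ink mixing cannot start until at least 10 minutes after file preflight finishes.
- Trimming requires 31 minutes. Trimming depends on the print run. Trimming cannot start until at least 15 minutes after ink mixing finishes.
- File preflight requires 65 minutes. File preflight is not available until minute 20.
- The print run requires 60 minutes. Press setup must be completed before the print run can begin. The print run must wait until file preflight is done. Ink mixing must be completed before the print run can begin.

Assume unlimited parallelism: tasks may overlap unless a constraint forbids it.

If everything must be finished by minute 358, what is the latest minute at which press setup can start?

222

Boxing must finish by minute 358; it takes 25 minutes, so it must start by 358 − 25 = minute 333.
Since boxing (must start by minute 333, minus 10-minute gap → minute 323) depends on it, trimming must finish by minute 323. Backing off its 31-minute duration gives a latest start of minute 292.
The print run has to be done before trimming (must start by minute 292). That means finishing by minute 292, i.e. starting by 292 − 60 = minute 232.
Press setup must finish in time for the print run (must start by minute 232); boxing (must start by minute 333). The tightest is minute 232, so press setup must start by 232 − 10 = minute 222.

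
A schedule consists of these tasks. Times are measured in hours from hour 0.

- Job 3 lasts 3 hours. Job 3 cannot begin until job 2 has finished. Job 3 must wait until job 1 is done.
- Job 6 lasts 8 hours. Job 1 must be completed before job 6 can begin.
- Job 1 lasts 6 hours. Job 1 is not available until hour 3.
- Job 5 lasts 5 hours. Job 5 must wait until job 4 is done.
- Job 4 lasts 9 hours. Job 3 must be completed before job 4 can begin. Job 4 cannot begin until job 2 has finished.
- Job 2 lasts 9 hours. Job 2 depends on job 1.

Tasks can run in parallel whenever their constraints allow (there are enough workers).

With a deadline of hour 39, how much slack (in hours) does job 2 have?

4

After its own release at hour 3, job 1 can start at hour 3 and finishes at hour 9.
Job 2 cannot begin until job 1 (finishes hour 9). It runs from hour 9 to 9 + 9 = hour 18.

Working backward from the deadline:
Job 5 has no dependents, so it just needs to finish by hour 39. Starting by 39 − 5 = hour 34 achieves that.
Job 4 feeds into job 5 (must start by hour 34); so job 4 must finish by hour 34 and therefore start by hour 25.
Job 3 has to be done before job 4 (must start by hour 25). That means finishing by hour 25, i.e. starting by 25 − 3 = hour 22.
Job 2 has several dependents: job 3 (must start by hour 22); job 4 (must start by hour 25). The earliest of those limits is hour 22, so job 2 must start by 22 − 9 = hour 13.
So job 2 can start as early as hour 9 and as late as hour 13, giving 13 − 9 = 4 hours of slack.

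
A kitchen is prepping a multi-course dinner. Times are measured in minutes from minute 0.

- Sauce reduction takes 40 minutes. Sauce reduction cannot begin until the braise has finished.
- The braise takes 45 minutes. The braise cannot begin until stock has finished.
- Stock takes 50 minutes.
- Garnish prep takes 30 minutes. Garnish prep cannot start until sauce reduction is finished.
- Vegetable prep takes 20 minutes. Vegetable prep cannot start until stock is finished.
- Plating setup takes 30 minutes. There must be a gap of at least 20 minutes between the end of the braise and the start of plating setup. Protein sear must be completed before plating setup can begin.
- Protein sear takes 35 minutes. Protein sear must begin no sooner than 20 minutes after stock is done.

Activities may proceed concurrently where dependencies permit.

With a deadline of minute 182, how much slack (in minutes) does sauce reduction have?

Nothing blocks stock, so it runs from minute 0 to minute 50.
The braise cannot begin until stock (finishes minute 50). It runs from minute 50 to 50 + 45 = minute 95.
Sauce reduction waits on the braise (finishes minute 95), so it starts at minute 95 and finishes at 95 + 40 = minute 135.

Working backward from the deadline:
Nothing follows garnish prep; the deadline of minute 182 is its only limit. It must start by 182 − 30 = minute 152.
Sauce reduction must finish before garnish prep (must start by minute 152). With a 40-minute duration, sauce reduction must start by 152 − 40 = minute 112.
So sauce reduction can start as early as minute 95 and as late as minute 112, giving 112 − 95 = 17 minutes of slack.

17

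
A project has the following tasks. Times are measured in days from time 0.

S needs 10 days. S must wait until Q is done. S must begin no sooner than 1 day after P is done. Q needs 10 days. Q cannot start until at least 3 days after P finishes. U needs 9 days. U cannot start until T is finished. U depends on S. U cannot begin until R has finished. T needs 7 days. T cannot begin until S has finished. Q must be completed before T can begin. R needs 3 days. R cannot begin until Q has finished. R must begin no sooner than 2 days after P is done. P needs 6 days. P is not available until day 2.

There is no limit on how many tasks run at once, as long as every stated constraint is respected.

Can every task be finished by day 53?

Yes

P waits on its own release at day 2, so it starts at day 2 and finishes at 2 + 6 = day 8.
Q waits on P (finishes day 8, plus 3-day gap → day 11), so it starts at day 11 and finishes at 11 + 10 = day 21.
S needs all of Q (finishes day 21); P (finishes day 8, plus 1-day gap → day 9). That puts its earliest start at day 21; it finishes at 21 + 10 = day 31.
T cannot start until S (finishes day 31); Q (finishes day 21). The controlling bound is day 31, so T finishes at 31 + 7 = day 38.
R has to wait for Q (finishes day 21); P (finishes day 8, plus 2-day gap → day 10). The latest of these is day 21, so R runs day 21 to 21 + 3 = day 24.
U cannot start until T (finishes day 38); S (finishes day 31); R (finishes day 24). The controlling bound is day 38, so U finishes at 38 + 9 = day 47.
Every task is finished by day 47, which is no later than the deadline of 53, so the schedule is feasible.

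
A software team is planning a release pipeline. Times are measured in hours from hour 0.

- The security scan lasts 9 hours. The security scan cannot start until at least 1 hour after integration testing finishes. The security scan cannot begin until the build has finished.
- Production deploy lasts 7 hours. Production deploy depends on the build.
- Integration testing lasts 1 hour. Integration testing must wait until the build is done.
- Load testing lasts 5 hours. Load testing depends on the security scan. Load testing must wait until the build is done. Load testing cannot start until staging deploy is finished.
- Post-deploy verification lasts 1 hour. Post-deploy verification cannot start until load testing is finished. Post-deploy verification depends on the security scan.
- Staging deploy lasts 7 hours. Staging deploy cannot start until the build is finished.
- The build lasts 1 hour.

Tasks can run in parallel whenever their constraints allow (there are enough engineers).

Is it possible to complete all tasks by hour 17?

The build can start immediately at hour 0; it finishes at hour 1.
Production deploy waits on the build (finishes hour 1), so it starts at hour 1 and finishes at 1 + 7 = hour 8.
Staging deploy cannot begin until the build (finishes hour 1). It runs from hour 1 to 1 + 7 = hour 8.
Integration testing cannot begin until the build (finishes hour 1). It runs from hour 1 to 1 + 1 = hour 2.
For the security scan: integration testing (finishes hour 2, plus 1-hour gap → hour 3); the build (finishes hour 1). Taking the maximum gives a start of hour 3, and it finishes at 3 + 9 = hour 12.
Load testing cannot start until the security scan (finishes hour 12); the build (finishes hour 1); staging deploy (finishes hour 8). The controlling bound is hour 12, so load testing finishes at 12 + 5 = hour 17.
Post-deploy verification has to wait for load testing (finishes hour 17); the security scan (finishes hour 12). The latest of these is hour 17, so post-deploy verification runs hour 17 to 17 + 1 = hour 18.
The earliest everything can be done is hour 18, which is after the deadline of 17, so it is not possible.

No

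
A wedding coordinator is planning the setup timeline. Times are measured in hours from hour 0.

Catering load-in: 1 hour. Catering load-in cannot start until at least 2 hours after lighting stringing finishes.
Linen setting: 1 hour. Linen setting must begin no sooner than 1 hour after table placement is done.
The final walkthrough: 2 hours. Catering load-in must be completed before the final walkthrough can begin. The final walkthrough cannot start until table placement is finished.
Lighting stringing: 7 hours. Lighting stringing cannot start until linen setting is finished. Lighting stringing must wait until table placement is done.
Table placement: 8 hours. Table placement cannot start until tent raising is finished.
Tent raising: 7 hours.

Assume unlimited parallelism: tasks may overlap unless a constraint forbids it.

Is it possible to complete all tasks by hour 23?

Tent raising can start immediately at hour 0; it finishes at hour 7.
Table placement waits on tent raising (finishes hour 7), so it starts at hour 7 and finishes at 7 + 8 = hour 15.
After table placement (finishes hour 15, plus 1-hour gap → hour 16), linen setting can start at hour 16 and finishes at hour 17.
For lighting stringing: linen setting (finishes hour 17); table placement (finishes hour 15). Taking the maximum gives a start of hour 17, and it finishes at 17 + 7 = hour 24.
Catering load-in waits on lighting stringing (finishes hour 24, plus 2-hour gap → hour 26), so it starts at hour 26 and finishes at 26 + 1 = hour 27.
The final walkthrough has to wait for catering load-in (finishes hour 27); table placement (finishes hour 15). The latest of these is hour 27, so the final walkthrough runs hour 27 to 27 + 2 = hour 29.
The earliest everything can be done is hour 29, which is after the deadline of 23, so it is not possible.

No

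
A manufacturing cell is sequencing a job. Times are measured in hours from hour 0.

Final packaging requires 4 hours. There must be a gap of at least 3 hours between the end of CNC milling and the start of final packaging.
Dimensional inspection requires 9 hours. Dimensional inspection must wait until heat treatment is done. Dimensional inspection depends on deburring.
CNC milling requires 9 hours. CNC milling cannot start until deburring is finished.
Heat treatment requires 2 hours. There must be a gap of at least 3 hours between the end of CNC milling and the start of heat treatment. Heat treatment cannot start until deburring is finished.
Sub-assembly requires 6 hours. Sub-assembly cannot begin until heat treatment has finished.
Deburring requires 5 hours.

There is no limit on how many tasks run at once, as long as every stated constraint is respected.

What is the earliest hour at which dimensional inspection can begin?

19

Nothing blocks deburring, so it runs from hour 0 to hour 5.
After deburring (finishes hour 5), CNC milling can start at hour 5 and finishes at hour 14.
Heat treatment cannot start until CNC milling (finishes hour 14, plus 3-hour gap → hour 17); deburring (finishes hour 5). The controlling bound is hour 17, so heat treatment finishes at 17 + 2 = hour 19.
Dimensional inspection waits on heat treatment (finishes hour 19); deburring (finishes hour 5). The latest of these is hour 19, which is the earliest dimensional inspection can start.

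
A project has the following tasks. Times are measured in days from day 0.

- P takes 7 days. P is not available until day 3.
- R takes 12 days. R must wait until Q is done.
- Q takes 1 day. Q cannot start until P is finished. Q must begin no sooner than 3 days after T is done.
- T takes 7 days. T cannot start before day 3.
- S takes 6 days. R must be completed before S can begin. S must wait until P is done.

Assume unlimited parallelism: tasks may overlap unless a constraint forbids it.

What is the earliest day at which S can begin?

26

T cannot begin until its own release at day 3. It runs from day 3 to 3 + 7 = day 10.
P cannot begin until its own release at day 3. It runs from day 3 to 3 + 7 = day 10.
Q needs all of P (finishes day 10); T (finishes day 10, plus 3-day gap → day 13). That puts its earliest start at day 13; it finishes at 13 + 1 = day 14.
R cannot begin until Q (finishes day 14). It runs from day 14 to 14 + 12 = day 26.
S waits on R (finishes day 26); P (finishes day 10). The latest of these is day 26, which is the earliest S can start.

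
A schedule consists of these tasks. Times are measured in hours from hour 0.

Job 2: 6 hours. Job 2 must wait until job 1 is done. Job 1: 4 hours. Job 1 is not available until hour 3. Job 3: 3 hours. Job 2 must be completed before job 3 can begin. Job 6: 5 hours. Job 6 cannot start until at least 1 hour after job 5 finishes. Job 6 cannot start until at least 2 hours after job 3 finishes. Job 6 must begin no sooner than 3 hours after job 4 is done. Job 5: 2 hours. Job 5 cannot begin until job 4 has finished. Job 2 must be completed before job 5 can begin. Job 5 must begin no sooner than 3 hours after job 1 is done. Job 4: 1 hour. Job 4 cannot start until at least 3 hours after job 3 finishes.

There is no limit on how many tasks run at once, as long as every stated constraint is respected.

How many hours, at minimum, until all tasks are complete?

Job 1 cannot begin until its own release at hour 3. It runs from hour 3 to 3 + 4 = hour 7.
After job 1 (finishes hour 7), job 2 can start at hour 7 and finishes at hour 13.
Job 3 cannot begin until job 2 (finishes hour 13). It runs from hour 13 to 13 + 3 = hour 16.
Job 4 cannot begin until job 3 (finishes hour 16, plus 3-hour gap → hour 19). It runs from hour 19 to 19 + 1 = hour 20.
Job 5 has to wait for job 4 (finishes hour 20); job 2 (finishes hour 13); job 1 (finishes hour 7, plus 3-hour gap → hour 10). The latest of these is hour 20, so job 5 runs hour 20 to 20 + 2 = hour 22.
For job 6: job 5 (finishes hour 22, plus 1-hour gap → hour 23); job 3 (finishes hour 16, plus 2-hour gap → hour 18); job 4 (finishes hour 20, plus 3-hour gap → hour 23). Taking the maximum gives a start of hour 23, and it finishes at 23 + 5 = hour 28.
All tasks are finished once the last one completes. Finish times: Job 1 at 7, Job 2 at 13, Job 3 at 16, Job 4 at 20, Job 5 at 22, Job 6 at 28. The latest is hour 28.

28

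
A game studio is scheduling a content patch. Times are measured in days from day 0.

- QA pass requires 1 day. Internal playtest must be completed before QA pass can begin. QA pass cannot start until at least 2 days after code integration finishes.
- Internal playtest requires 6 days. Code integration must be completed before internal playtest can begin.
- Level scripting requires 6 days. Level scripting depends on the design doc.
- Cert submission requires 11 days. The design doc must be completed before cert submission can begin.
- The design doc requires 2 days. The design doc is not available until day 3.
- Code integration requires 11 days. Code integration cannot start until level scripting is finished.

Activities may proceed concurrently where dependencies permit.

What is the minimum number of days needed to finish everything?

The design doc cannot begin until its own release at day 3. It runs from day 3 to 3 + 2 = day 5.
Cert submission waits on the design doc (finishes day 5), so it starts at day 5 and finishes at 5 + 11 = day 16.
Level scripting cannot begin until the design doc (finishes day 5). It runs from day 5 to 5 + 6 = day 11.
Code integration cannot begin until level scripting (finishes day 11). It runs from day 11 to 11 + 11 = day 22.
After code integration (finishes day 22), internal playtest can start at day 22 and finishes at day 28.
For QA pass: internal playtest (finishes day 28); code integration (finishes day 22, plus 2-day gap → day 24). Taking the maximum gives a start of day 28, and it finishes at 28 + 1 = day 29.
All tasks are finished once the last one completes. Finish times: The design doc at 5, Level scripting at 11, Code integration at 22, Internal playtest at 28, QA pass at 29, Cert submission at 16. The latest is day 29.

29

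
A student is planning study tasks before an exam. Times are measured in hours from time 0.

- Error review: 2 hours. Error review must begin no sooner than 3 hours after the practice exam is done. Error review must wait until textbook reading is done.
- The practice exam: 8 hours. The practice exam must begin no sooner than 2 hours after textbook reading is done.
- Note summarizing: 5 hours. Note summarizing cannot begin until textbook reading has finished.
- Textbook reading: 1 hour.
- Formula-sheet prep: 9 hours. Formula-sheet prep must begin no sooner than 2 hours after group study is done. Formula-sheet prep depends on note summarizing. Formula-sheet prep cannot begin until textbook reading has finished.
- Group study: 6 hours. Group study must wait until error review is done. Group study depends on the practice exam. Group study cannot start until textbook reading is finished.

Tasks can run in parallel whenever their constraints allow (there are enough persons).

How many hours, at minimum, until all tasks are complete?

Nothing blocks textbook reading, so it runs from hour 0 to hour 1.
Note summarizing waits on textbook reading (finishes hour 1), so it starts at hour 1 and finishes at 1 + 5 = hour 6.
The practice exam cannot begin until textbook reading (finishes hour 1, plus 2-hour gap → hour 3). It runs from hour 3 to 3 + 8 = hour 11.
Error review cannot start until the practice exam (finishes hour 11, plus 3-hour gap → hour 14); textbook reading (finishes hour 1). The controlling bound is hour 14, so error review finishes at 14 + 2 = hour 16.
Group study cannot start until error review (finishes hour 16); the practice exam (finishes hour 11); textbook reading (finishes hour 1). The controlling bound is hour 16, so group study finishes at 16 + 6 = hour 22.
Formula-sheet prep has to wait for group study (finishes hour 22, plus 2-hour gap → hour 24); note summarizing (finishes hour 6); textbook reading (finishes hour 1). The latest of these is hour 24, so formula-sheet prep runs hour 24 to 24 + 9 = hour 33.
All tasks are finished once the last one completes. Finish times: Textbook reading at 1, The practice exam at 11, Error review at 16, Group study at 22, Note summarizing at 6, Formula-sheet prep at 33. The latest is hour 33.

33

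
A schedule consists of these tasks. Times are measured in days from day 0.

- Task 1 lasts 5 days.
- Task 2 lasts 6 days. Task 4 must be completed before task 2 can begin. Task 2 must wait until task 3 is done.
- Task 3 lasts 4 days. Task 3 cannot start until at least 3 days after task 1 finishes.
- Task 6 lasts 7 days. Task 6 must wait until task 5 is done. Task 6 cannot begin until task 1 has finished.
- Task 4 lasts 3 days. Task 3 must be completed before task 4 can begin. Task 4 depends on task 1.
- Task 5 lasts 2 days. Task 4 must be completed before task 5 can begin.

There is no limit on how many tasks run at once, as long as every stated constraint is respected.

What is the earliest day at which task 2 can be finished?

21

Task 1 has no prerequisites, so it starts at day 0 and finishes at day 5.
Task 3 cannot begin until task 1 (finishes day 5, plus 3-day gap → day 8). It runs from day 8 to 8 + 4 = day 12.
Task 4 cannot start until task 3 (finishes day 12); task 1 (finishes day 5). The controlling bound is day 12, so task 4 finishes at 12 + 3 = day 15.
Task 2 needs all of task 4 (finishes day 15); task 3 (finishes day 12). That puts its earliest start at day 15; it finishes at 15 + 6 = day 21.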